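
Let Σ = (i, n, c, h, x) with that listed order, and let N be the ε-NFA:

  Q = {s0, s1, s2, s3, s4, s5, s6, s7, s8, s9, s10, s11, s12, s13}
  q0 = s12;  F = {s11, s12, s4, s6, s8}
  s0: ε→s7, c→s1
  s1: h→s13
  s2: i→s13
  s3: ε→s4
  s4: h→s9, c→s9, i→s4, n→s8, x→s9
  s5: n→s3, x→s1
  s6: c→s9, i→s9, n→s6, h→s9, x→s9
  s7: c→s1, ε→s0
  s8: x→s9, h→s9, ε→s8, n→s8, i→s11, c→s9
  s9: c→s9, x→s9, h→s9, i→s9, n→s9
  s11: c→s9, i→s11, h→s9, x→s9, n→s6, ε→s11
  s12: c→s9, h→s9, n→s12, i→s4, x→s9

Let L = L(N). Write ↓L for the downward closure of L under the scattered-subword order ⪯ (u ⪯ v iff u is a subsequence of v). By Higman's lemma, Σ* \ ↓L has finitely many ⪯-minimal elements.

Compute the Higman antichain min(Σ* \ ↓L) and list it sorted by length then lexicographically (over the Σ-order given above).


min(Σ*\↓L) = [c, h, x, inini].

|Q|=14, |F|=5, |δ|=41 (5 ε).
min D↑ (6 st, q0=0, F={2}): 0:i→1,n→0,c→2,h→2,x→2 1:i→1,n→3,c→2,h→2,x→2 2:i→2,n→2,c→2,h→2,x→2 3:i→4,n→3,c→2,h→2,x→2 4:i→4,n→5,c→2,h→2,x→2 5:i→2,n→5,c→2,h→2,x→2.
'c': run [6, 1] end={s9} rej; 1/1 del acc.
'h': N↓-sim [6, 1] end={s9} ∉↓L; 1/1 del acc.
'x': N↓-sim [6, 1] end={s9} — reject; 1/1 del acc.
'inini': N↓-sim [6, 5, 4, 3, 2, 1] end={s9} rej; 5/5 deletions ∈↓L.
4 words, ⪯-incomp.


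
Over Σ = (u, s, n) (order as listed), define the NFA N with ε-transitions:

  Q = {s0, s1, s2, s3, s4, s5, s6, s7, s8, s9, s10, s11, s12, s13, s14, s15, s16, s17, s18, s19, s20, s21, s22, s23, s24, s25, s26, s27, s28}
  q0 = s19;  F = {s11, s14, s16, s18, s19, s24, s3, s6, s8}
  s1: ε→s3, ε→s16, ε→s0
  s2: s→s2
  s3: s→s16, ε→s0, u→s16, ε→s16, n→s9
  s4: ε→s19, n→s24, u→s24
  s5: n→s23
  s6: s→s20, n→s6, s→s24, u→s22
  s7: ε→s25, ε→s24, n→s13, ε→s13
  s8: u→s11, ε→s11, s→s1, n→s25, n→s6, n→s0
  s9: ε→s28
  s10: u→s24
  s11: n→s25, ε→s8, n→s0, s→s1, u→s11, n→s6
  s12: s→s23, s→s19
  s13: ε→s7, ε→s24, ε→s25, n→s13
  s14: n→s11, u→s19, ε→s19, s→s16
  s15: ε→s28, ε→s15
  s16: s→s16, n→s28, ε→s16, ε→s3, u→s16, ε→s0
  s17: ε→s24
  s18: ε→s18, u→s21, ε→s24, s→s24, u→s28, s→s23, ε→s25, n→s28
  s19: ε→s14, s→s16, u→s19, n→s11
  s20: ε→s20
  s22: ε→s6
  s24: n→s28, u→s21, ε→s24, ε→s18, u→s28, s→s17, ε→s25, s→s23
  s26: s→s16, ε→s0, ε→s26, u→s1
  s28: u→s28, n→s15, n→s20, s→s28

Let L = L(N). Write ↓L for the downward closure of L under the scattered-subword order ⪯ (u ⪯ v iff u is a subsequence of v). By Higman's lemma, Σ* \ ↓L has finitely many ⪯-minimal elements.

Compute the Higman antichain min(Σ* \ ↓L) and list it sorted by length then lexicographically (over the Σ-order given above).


|Q|=29, |F|=9, |δ|=84 (33 ε).
min D↑ (6 st, q0=0, F={3}): 0:u→0,s→1,n→2 1:u→1,s→1,n→3 2:u→2,s→1,n→4 3:u→3,s→3,n→3 4:u→4,s→5,n→4 5:u→3,s→5,n→3 [Hopcroft].
'sn': N↓-sim [20, 14, 4] end={s15,s20,s28,s9} ∉↓L; 2/2 deletions ∈↓L.
'nnsu': |S_i|=[20, 18, 13, 9, 4] end={s15,s20,s21,s28} rej; 4/4 single-dels accept.
2 minimals (antichain).

Antichain: [sn, nnsu].


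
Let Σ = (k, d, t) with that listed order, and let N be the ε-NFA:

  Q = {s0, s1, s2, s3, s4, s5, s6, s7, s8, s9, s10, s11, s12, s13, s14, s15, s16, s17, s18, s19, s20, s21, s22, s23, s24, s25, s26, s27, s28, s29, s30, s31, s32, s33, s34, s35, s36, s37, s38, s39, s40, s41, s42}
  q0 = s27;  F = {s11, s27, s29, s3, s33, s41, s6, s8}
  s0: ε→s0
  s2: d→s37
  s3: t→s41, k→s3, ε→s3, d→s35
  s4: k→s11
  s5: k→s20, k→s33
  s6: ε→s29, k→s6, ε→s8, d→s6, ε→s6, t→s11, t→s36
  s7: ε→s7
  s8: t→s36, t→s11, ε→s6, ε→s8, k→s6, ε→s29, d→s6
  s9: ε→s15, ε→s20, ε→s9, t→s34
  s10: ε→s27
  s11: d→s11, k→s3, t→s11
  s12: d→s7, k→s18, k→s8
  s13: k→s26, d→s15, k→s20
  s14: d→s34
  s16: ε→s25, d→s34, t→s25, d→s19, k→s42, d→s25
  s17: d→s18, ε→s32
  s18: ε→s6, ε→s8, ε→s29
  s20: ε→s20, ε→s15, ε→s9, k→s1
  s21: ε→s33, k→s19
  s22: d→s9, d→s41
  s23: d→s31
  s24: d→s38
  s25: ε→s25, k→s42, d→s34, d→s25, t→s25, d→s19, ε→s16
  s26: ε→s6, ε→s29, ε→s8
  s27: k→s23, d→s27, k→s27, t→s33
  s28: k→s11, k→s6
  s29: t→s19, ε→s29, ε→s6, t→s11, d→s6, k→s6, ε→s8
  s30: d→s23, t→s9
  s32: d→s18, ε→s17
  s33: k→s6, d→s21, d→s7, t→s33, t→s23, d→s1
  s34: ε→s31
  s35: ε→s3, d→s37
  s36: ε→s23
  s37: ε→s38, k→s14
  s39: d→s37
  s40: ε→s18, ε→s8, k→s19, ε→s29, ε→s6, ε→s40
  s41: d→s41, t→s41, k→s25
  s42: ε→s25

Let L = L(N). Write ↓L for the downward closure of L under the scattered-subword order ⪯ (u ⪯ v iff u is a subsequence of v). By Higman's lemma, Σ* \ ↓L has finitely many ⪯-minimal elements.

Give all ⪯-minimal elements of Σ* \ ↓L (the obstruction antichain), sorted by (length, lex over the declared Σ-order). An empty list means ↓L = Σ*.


|Q|=43, |F|=8, |δ|=110 (41 ε).
min D↑ (7 st, q0=0, F={6}): 0:k→0,d→0,t→1 1:k→2,d→1,t→1 2:k→2,d→2,t→3 3:k→4,d→3,t→3 4:k→4,d→4,t→5 5:k→6,d→5,t→5 6:k→6,d→6,t→6 [Hopcroft].
'tktktk': run [23, 22, 18, 15, 12, 7, 6] end={s16,s19,s25,s31,s34,s42} ∉↓L; 6/6 deletions ∈↓L.
1 obstructions.

min(Σ*\↓L) = [tktktk].


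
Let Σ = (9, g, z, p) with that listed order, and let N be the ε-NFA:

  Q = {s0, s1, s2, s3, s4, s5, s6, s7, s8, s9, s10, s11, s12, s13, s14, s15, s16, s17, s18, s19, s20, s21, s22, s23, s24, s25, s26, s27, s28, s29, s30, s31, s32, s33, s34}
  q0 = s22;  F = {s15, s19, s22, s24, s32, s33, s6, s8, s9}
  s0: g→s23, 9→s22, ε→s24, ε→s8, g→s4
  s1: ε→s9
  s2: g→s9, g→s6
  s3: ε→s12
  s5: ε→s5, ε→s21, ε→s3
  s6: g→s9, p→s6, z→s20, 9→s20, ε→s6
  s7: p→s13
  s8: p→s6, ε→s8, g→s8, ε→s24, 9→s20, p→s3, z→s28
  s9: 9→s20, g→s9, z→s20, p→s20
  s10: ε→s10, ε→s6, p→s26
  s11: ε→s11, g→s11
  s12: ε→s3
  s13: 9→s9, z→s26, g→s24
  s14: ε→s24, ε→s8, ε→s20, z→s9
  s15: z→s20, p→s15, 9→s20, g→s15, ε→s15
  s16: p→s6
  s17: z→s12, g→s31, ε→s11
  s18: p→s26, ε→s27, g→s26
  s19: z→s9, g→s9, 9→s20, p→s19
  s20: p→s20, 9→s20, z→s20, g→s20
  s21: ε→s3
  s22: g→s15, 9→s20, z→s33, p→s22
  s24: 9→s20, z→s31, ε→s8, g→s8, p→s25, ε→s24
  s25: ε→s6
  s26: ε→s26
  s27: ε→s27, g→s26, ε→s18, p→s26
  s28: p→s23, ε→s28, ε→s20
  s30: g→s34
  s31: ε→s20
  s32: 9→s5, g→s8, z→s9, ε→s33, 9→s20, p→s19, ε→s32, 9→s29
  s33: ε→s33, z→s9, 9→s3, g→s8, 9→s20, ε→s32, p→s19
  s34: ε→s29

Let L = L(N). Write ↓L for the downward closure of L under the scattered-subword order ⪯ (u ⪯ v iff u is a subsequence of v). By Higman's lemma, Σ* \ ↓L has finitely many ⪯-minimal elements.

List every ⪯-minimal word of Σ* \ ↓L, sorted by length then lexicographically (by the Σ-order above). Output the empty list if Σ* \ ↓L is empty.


Antichain: [9, gz, zzz, zzp, zpgp].

|Q|=35, |F|=9, |δ|=100 (35 ε).
min D↑ (8 st, q0=0, F={1}): 0:9→1,g→2,z→3,p→0 1:9→1,g→1,z→1,p→1 2:9→1,g→2,z→1,p→2 3:9→1,g→4,z→5,p→6 4:9→1,g→4,z→1,p→7 5:9→1,g→5,z→1,p→1 6:9→1,g→5,z→5,p→6 7:9→1,g→5,z→1,p→7.
'9': N↓-sim [19, 6] end={s12,s20,s21,s29,s3,s5} — reject; 1/1 del acc.
'gz': |S_i|=[19, 12, 4] end={s20,s23,s28,s31} rej; 2/2 deletions ∈↓L.
'zzz': N↓-sim [19, 17, 5, 1] end={s20} rej; 3/3 deletions ∈↓L.
'zzp': |S_i|=[19, 17, 5, 2] end={s20,s23} — reject; 3/3 del acc.
'zpgp': run [19, 17, 8, 2, 1] end={s20} ∉↓L; 4/4 del acc.
5 words, ⪯-incomp.


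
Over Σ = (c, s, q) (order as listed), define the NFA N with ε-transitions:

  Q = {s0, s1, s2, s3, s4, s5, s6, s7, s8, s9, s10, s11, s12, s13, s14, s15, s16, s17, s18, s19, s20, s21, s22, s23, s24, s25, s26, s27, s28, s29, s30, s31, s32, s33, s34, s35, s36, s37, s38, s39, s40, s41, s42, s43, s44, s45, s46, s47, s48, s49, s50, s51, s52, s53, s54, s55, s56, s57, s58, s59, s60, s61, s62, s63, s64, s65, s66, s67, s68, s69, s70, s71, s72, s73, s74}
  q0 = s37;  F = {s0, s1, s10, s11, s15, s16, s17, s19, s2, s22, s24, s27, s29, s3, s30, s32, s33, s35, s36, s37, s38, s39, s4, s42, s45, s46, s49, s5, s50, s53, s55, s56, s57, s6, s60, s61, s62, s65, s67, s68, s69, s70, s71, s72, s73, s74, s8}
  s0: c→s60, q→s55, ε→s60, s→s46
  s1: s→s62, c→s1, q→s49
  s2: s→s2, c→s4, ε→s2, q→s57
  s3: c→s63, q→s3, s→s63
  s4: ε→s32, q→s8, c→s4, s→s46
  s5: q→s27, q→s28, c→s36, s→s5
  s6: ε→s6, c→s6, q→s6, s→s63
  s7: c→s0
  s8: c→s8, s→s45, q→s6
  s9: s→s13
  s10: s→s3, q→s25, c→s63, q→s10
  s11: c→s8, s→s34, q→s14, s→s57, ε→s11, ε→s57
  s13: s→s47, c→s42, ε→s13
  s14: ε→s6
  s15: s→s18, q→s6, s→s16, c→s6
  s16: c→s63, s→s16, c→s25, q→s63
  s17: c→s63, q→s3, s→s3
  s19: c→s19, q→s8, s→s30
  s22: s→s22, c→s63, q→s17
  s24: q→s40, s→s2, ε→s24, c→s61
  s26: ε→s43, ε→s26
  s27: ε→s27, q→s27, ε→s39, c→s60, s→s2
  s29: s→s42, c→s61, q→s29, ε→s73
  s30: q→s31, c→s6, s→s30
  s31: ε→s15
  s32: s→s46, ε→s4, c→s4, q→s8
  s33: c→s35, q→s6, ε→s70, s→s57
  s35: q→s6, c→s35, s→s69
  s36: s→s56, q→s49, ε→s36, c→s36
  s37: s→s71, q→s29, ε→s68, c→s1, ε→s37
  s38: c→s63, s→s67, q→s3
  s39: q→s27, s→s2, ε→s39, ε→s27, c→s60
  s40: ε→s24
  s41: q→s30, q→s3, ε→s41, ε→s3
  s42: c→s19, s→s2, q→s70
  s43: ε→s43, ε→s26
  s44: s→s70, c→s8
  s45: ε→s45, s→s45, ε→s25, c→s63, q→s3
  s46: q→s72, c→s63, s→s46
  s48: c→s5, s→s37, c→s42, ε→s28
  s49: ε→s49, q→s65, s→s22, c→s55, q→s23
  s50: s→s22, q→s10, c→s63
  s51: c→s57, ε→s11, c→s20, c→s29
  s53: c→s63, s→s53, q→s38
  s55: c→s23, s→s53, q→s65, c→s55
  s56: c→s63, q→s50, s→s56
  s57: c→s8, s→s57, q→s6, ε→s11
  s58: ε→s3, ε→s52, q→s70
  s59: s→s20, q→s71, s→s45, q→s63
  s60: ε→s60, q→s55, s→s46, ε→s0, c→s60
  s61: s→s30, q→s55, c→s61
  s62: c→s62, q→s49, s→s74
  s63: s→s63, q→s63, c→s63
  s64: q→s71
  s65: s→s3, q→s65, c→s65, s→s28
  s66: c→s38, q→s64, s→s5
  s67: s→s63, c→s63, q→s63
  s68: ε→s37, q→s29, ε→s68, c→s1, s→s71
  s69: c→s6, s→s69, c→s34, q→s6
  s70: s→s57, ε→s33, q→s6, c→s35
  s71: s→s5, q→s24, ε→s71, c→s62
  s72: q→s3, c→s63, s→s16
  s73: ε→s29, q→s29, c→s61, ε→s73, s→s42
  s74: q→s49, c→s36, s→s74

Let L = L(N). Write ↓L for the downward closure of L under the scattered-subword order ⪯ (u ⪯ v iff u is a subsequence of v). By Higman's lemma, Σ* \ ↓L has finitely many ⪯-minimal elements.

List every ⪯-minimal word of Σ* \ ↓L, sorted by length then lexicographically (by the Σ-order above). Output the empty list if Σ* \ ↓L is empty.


|Q|=75, |F|=47, |δ|=219 (43 ε).
min D↑ (41 st, q0=0, F={21}): 0:c→1,s→2,q→3 1:c→1,s→4,q→5 2:c→4,s→6,q→7 3:c→8,s→9,q→3 4:c→4,s→10,q→5 5:c→11,s→12,q→13 6:c→14,s→6,q→15 7:c→8,s→16,q→7 8:c→8,s→17,q→11 9:c→18,s→16,q→19 10:c→14,s→10,q→5 11:c→11,s→20,q→13 12:c→21,s→12,q→22 13:c→13,s→23,q→13 14:c→14,s→24,q→5 15:c→25,s→16,q→15 16:c→26,s→16,q→27 17:c→28,s→17,q→29 18:c→18,s→17,q→30 19:c→31,s→27,q→28 20:c→21,s→20,q→32 21:c→21,s→21,q→21 22:c→21,s→23,q→23 23:c→21,s→21,q→23 24:c→21,s→24,q→33 25:c→25,s→34,q→11 26:c→26,s→34,q→30 27:c→30,s→27,q→28 28:c→28,s→21,q→28 29:c→28,s→35,q→28 30:c→30,s→36,q→28 31:c→31,s→37,q→28 32:c→21,s→38,q→23 33:c→21,s→12,q→39 34:c→21,s→34,q→40 35:c→21,s→35,q→21 36:c→21,s→36,q→23 37:c→28,s→37,q→28 38:c→21,s→21,q→21 39:c→21,s→23,q→39 40:c→21,s→35,q→23 (ε-aug+det+¬).
'cqsc': N↓-sim [56, 39, 23, 12, 2] end={s25,s63} rej; 4/4 del acc.
'cqqss': |S_i|=[56, 39, 23, 11, 4, 1] end={s63} ∉↓L; 5/5 single-dels accept.
'sscsc': run [56, 51, 41, 28, 16, 2] end={s25,s63} rej; 5/5 deletions ∈↓L.
'qcscs': |S_i|=[56, 47, 29, 18, 4, 1] end={s63} ∉↓L; 5/5 del acc.
'qsqqs': run [56, 47, 32, 22, 4, 1] end={s63} rej; 5/5 deletions ∈↓L.
'qcsqsq': |S_i|=[56, 47, 29, 18, 11, 5, 1] end={s63} — reject; 6/6 deletions ∈↓L.
6 obstructions.

A = [cqsc, cqqss, sscsc, qcscs, qsqqs, qcsqsq].


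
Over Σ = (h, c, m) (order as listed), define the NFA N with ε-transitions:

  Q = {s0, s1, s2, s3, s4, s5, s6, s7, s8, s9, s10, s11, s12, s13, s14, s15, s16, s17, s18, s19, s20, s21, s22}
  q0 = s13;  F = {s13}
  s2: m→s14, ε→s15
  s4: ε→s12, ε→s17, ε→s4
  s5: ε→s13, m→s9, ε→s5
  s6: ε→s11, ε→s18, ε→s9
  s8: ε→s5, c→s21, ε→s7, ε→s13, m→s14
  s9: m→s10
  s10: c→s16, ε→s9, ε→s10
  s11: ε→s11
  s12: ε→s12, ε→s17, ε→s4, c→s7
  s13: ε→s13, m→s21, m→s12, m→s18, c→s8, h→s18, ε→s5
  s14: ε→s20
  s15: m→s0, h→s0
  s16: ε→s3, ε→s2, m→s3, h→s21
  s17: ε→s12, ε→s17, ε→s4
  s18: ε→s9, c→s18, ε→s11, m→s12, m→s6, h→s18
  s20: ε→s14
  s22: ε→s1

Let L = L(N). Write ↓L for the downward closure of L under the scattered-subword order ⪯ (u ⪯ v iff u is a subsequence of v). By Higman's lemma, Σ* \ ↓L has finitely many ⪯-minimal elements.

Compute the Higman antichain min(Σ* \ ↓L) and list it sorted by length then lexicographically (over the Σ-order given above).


A = [h, m].

|Q|=23, |F|=1, |δ|=50 (30 ε).
min D↑ (2 st, q0=0, F={1}): 0:h→1,c→0,m→1 1:h→1,c→1,m→1.
'h': N↓-sim [20, 17] end={s0,s10,s11,s12,s14,s15,s16,s17,s18,s2,s20,s21,…} rej; 1/1 deletions ∈↓L.
'm': |S_i|=[20, 17] end={s0,s10,s11,s12,s14,s15,s16,s17,s18,s2,s20,s21,…} ∉↓L; 1/1 deletions ∈↓L.
2 words, ⪯-incomp.


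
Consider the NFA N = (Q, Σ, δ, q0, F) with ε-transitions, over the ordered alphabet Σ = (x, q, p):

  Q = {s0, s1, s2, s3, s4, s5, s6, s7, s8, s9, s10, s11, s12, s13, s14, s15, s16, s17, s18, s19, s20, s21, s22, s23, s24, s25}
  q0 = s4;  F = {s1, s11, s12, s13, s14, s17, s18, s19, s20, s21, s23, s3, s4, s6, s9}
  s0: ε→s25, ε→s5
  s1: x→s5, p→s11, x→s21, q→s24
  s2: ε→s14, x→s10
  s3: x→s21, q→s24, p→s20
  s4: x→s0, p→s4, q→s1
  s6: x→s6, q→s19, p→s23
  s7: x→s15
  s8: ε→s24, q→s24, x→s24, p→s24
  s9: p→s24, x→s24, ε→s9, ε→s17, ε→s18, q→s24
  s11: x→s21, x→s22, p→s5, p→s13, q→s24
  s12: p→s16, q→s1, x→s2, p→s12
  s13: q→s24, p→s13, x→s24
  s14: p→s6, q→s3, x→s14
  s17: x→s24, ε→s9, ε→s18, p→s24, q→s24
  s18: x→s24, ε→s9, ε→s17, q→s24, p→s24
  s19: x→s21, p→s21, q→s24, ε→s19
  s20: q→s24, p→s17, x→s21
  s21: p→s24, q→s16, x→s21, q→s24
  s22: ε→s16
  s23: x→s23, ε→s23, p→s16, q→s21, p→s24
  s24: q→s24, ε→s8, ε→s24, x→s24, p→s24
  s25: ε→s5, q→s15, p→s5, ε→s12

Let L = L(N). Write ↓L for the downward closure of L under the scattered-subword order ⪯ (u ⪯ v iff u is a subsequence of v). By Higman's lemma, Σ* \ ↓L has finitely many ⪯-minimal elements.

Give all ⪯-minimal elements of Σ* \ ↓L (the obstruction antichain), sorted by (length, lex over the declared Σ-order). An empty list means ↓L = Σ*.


min(Σ*\↓L) = [qq, qxp, qppx, xxppp].

|Q|=26, |F|=15, |δ|=79 (18 ε).
min D↑ (14 st, q0=0, F={5}): 0:x→1,q→2,p→0 1:x→3,q→2,p→1 2:x→4,q→5,p→6 3:x→3,q→7,p→8 4:x→4,q→5,p→5 5:x→5,q→5,p→5 6:x→4,q→5,p→9 7:x→4,q→5,p→10 8:x→8,q→11,p→12 9:x→5,q→5,p→9 10:x→4,q→5,p→13 11:x→4,q→5,p→4 12:x→12,q→4,p→5 13:x→5,q→5,p→5.
'qq': run [25, 16, 3] end={s16,s24,s8} rej; 2/2 del acc.
'qxp': run [25, 16, 6, 2] end={s24,s8} rej; 3/3 single-dels accept.
'qppx': N↓-sim [25, 16, 12, 7, 2] end={s24,s8} ∉↓L; 4/4 single-dels accept.
'xxppp': N↓-sim [25, 24, 17, 11, 8, 3] end={s16,s24,s8} — reject; 5/5 single-dels accept.
4 words, ⪯-incomp.


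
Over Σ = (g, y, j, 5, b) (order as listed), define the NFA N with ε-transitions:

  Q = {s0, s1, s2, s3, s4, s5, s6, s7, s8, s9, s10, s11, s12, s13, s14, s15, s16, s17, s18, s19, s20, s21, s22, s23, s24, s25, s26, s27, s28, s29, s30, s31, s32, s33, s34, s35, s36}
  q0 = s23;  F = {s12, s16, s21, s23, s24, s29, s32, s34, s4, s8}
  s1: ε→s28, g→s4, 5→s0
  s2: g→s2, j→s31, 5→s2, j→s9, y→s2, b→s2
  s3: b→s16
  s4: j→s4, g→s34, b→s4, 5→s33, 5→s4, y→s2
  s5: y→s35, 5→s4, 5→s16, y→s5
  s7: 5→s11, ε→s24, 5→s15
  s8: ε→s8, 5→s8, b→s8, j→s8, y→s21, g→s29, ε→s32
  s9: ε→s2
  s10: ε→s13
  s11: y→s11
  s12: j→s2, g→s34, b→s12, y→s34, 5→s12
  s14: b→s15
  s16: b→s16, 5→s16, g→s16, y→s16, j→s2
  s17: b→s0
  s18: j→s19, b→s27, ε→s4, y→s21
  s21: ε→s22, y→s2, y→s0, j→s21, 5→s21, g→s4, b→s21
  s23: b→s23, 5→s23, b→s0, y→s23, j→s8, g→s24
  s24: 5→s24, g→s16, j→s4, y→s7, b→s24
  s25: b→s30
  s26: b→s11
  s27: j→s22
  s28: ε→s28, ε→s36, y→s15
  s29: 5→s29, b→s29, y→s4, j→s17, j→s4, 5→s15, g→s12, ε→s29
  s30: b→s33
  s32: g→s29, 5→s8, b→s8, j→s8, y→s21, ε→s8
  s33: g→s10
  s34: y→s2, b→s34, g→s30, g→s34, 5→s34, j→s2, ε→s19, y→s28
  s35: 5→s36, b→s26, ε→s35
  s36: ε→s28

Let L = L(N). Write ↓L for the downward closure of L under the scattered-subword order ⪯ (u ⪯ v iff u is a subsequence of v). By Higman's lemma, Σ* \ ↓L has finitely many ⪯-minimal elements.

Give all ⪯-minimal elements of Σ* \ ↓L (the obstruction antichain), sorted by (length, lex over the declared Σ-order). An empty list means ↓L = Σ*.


|Q|=37, |F|=10, |δ|=101 (15 ε).
min D↑ (10 st, q0=0, F={7}): 0:g→1,y→0,j→2,5→0,b→0 1:g→3,y→1,j→4,5→1,b→1 2:g→5,y→6,j→2,5→2,b→2 3:g→3,y→3,j→7,5→3,b→3 4:g→8,y→7,j→4,5→4,b→4 5:g→9,y→4,j→4,5→5,b→5 6:g→4,y→7,j→6,5→6,b→6 7:g→7,y→7,j→7,5→7,b→7 8:g→8,y→7,j→7,5→8,b→8 9:g→8,y→8,j→7,5→9,b→9 [Hopcroft].
'ggj': run [26, 21, 14, 3] end={s2,s31,s9} rej; 3/3 del acc.
'gjy': |S_i|=[26, 21, 15, 6] end={s15,s2,s28,s31,s36,s9} ∉↓L; 3/3 deletions ∈↓L.
'jyy': run [26, 21, 16, 7] end={s0,s15,s2,s28,s31,s36,s9} rej; 3/3 deletions ∈↓L.
'jgggy': |S_i|=[26, 21, 17, 13, 12, 6] end={s15,s2,s28,s31,s36,s9} rej; 5/5 deletions ∈↓L.
4 minimals (antichain).

Antichain: [ggj, gjy, jyy, jgggy].


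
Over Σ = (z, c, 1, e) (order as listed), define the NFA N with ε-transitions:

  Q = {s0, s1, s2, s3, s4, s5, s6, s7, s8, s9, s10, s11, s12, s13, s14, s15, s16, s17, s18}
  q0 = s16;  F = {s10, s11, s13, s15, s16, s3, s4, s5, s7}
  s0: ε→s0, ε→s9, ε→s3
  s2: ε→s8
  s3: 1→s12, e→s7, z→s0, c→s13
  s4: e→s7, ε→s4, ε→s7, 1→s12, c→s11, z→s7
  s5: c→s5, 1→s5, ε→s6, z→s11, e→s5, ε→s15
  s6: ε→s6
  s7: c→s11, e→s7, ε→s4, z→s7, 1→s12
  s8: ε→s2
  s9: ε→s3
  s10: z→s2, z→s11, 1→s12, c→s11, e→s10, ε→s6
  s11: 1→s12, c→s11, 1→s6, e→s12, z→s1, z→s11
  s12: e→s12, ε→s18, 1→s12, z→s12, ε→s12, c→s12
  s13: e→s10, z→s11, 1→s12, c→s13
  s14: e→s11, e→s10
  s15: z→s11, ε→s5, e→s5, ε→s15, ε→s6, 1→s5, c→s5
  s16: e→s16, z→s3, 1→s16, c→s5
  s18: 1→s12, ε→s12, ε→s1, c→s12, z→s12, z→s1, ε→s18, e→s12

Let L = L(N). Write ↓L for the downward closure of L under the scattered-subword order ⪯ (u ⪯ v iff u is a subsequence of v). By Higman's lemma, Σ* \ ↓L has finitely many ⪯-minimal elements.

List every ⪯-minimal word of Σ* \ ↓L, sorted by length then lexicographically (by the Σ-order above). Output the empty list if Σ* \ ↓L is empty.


|Q|=19, |F|=9, |δ|=71 (21 ε).
min D↑ (8 st, q0=0, F={4}): 0:z→1,c→2,1→0,e→0 1:z→1,c→3,1→4,e→5 2:z→6,c→2,1→2,e→2 3:z→6,c→3,1→4,e→7 4:z→4,c→4,1→4,e→4 5:z→5,c→6,1→4,e→5 6:z→6,c→6,1→4,e→4 7:z→6,c→6,1→4,e→7 (ε-aug+det+¬).
'z1': N↓-sim [17, 14, 4] end={s1,s12,s18,s6} ∉↓L; 2/2 del acc.
'cze': N↓-sim [17, 11, 7, 3] end={s1,s12,s18} — reject; 3/3 del acc.
'zece': N↓-sim [17, 14, 10, 5, 3] end={s1,s12,s18} ∉↓L; 4/4 deletions ∈↓L.
3 obstructions.

Antichain: [z1, cze, zece].


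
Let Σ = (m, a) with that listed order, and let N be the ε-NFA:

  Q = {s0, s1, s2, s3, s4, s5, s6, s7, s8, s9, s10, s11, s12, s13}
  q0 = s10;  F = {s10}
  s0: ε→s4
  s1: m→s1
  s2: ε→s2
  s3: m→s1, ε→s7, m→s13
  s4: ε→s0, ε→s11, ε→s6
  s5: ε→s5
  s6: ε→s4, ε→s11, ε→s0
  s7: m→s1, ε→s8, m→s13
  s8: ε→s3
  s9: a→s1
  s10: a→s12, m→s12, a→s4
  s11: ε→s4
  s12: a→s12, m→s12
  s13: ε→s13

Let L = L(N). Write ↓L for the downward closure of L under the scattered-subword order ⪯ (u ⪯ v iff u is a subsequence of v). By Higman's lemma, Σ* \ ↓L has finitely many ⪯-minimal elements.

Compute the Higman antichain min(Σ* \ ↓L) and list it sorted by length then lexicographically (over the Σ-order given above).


A = [m, a].

|Q|=14, |F|=1, |δ|=25 (14 ε).
min D↑ (2 st, q0=0, F={1}): 0:m→1,a→1 1:m→1,a→1.
'm': N↓-sim [6, 1] end={s12} rej; 1/1 single-dels accept.
'a': N↓-sim [6, 5] end={s0,s11,s12,s4,s6} rej; 1/1 del acc.
2 words, ⪯-incomp.


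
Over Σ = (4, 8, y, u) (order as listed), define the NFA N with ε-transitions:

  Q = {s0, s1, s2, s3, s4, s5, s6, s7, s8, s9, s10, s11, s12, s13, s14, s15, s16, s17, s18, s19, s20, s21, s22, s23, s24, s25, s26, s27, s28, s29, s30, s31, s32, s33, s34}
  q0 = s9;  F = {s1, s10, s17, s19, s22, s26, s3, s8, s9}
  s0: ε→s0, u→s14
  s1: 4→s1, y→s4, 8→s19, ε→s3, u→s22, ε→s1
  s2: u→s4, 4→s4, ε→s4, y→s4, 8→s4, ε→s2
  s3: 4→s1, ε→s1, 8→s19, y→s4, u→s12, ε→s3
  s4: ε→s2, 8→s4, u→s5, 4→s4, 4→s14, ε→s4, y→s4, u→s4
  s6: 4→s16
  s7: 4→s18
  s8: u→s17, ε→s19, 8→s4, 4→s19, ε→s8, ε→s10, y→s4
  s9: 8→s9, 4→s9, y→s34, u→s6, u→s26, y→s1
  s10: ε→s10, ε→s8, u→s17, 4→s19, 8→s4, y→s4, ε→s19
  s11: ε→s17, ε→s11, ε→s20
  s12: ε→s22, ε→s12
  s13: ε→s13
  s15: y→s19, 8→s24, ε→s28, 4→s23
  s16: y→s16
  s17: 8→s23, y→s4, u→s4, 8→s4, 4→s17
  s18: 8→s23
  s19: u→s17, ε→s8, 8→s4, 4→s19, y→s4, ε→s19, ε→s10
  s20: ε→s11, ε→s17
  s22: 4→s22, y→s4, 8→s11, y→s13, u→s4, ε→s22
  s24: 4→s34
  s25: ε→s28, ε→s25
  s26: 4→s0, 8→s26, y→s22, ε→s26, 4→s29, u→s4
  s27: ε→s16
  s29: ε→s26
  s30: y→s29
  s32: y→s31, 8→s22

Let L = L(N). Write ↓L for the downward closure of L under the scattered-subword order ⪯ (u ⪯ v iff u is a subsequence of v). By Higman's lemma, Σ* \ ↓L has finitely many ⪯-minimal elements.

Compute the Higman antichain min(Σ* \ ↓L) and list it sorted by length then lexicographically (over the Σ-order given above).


|Q|=35, |F|=9, |δ|=96 (33 ε).
min D↑ (7 st, q0=0, F={4}): 0:4→0,8→0,y→1,u→2 1:4→1,8→3,y→4,u→5 2:4→2,8→2,y→5,u→4 3:4→3,8→4,y→4,u→6 4:4→4,8→4,y→4,u→4 5:4→5,8→6,y→4,u→4 6:4→6,8→4,y→4,u→4 (ε-aug+det+¬).
'yy': |S_i|=[23, 18, 6] end={s13,s14,s16,s2,s4,s5} rej; 2/2 single-dels accept.
'uu': run [23, 16, 4] end={s14,s2,s4,s5} — reject; 2/2 deletions ∈↓L.
'y88': run [23, 18, 11, 5] end={s14,s2,s23,s4,s5} rej; 3/3 single-dels accept.
3 words, ⪯-incomp.

min(Σ*\↓L) = [yy, uu, y88].


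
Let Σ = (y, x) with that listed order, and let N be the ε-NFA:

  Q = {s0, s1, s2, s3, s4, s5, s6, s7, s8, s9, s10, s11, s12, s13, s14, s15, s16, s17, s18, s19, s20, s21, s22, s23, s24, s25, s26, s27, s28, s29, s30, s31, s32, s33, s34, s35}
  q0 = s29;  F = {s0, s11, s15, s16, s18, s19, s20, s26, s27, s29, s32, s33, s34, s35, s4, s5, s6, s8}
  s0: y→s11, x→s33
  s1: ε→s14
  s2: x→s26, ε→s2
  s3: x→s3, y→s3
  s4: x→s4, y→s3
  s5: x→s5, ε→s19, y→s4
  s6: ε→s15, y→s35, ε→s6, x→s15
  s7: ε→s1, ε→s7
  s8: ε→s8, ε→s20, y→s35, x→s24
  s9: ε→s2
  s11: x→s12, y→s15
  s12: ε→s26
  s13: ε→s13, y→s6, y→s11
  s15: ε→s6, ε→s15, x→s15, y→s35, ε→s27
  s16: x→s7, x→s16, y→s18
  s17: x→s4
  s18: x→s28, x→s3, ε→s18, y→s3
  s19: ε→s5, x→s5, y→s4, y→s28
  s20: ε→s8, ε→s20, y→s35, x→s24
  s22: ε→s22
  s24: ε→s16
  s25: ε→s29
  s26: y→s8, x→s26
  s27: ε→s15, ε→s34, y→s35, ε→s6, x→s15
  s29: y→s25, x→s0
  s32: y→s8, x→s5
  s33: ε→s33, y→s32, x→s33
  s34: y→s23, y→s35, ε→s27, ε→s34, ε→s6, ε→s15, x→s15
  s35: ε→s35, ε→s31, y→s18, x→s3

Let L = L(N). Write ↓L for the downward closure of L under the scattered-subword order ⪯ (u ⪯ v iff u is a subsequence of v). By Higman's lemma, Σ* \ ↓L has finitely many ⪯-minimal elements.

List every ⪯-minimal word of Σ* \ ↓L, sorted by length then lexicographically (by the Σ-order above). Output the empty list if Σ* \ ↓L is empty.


A = [xyyyx, xyyyyy, xxyxyy].

|Q|=36, |F|=18, |δ|=78 (32 ε).
min D↑ (14 st, q0=0, F={11}): 0:y→0,x→1 1:y→2,x→3 2:y→4,x→5 3:y→6,x→3 4:y→7,x→4 5:y→8,x→5 6:y→8,x→9 7:y→10,x→11 8:y→7,x→12 9:y→13,x→9 10:y→11,x→11 11:y→11,x→11 12:y→10,x→12 13:y→11,x→13 (ε-aug+det+¬).
'xyyyx': N↓-sim [28, 26, 24, 18, 6, 2] end={s28,s3} — reject; 5/5 deletions ∈↓L.
'xyyyyy': N↓-sim [28, 26, 24, 18, 6, 3, 1] end={s3} rej; 6/6 single-dels accept.
'xxyxyy': N↓-sim [28, 26, 24, 17, 11, 4, 1] end={s3} ∉↓L; 6/6 deletions ∈↓L.
3 minimals (antichain).


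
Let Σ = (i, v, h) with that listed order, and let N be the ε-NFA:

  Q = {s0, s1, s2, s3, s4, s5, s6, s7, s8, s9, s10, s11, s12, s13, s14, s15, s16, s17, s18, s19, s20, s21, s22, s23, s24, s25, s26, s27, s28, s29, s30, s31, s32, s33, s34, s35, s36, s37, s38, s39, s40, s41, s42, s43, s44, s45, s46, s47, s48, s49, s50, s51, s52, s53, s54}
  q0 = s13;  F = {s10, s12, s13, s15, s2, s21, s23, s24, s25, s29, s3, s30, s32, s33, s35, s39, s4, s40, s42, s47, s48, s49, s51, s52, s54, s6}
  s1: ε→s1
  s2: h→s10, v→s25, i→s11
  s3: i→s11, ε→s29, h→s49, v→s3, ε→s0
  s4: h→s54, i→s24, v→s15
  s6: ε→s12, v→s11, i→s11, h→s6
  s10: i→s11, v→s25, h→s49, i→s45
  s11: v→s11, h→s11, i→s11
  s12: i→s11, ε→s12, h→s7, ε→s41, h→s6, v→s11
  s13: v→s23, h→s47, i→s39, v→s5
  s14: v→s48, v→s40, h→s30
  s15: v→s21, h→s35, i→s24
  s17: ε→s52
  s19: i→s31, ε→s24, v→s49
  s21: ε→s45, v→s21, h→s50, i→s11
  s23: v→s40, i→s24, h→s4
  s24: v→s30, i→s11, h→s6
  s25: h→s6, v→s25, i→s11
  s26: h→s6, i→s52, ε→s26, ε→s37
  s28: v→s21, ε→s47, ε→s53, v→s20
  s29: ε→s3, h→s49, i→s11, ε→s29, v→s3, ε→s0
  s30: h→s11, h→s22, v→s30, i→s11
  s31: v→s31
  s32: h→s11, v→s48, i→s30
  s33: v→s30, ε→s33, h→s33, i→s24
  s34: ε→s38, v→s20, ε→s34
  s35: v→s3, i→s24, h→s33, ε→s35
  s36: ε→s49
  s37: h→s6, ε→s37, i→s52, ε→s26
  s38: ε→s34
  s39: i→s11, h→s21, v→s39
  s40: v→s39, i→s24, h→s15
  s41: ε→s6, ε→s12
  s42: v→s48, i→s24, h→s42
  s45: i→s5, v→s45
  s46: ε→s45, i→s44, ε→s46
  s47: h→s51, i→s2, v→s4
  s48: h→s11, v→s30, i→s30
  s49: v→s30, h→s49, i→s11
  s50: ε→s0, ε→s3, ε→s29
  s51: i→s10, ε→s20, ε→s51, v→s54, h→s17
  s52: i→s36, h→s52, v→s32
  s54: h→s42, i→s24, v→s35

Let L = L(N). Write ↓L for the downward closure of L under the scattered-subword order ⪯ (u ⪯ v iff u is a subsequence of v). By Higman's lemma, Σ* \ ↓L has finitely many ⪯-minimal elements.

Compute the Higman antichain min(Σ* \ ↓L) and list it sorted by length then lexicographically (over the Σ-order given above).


A = [ii, vivh, vihv, vvvi, hivhv, hhhvh].

|Q|=55, |F|=26, |δ|=134 (33 ε).
min D↑ (25 st, q0=0, F={4}): 0:i→1,v→2,h→3 1:i→4,v→1,h→5 2:i→6,v→7,h→8 3:i→9,v→8,h→10 4:i→4,v→4,h→4 5:i→4,v→5,h→11 6:i→4,v→12,h→13 7:i→6,v→1,h→14 8:i→6,v→14,h→15 9:i→4,v→16,h→17 10:i→17,v→15,h→18 11:i→4,v→11,h→19 12:i→4,v→12,h→4 13:i→4,v→4,h→13 14:i→6,v→5,h→20 15:i→6,v→20,h→21 16:i→4,v→16,h→13 17:i→4,v→16,h→19 18:i→19,v→22,h→18 19:i→4,v→12,h→19 20:i→6,v→11,h→23 21:i→6,v→24,h→21 22:i→12,v→24,h→4 23:i→6,v→12,h→23 24:i→12,v→12,h→4.
'ii': |S_i|=[37, 21, 3] end={s11,s45,s5} rej; 2/2 deletions ∈↓L.
'vivh': |S_i|=[37, 28, 9, 3, 2] end={s11,s22} ∉↓L; 4/4 deletions ∈↓L.
'vihv': run [37, 28, 9, 6, 1] end={s11} rej; 4/4 deletions ∈↓L.
'vvvi': |S_i|=[37, 28, 23, 17, 2] end={s11,s5} ∉↓L; 4/4 deletions ∈↓L.
'hivhv': run [37, 33, 15, 10, 6, 1] end={s11} — reject; 5/5 del acc.
'hhhvh': N↓-sim [37, 33, 28, 16, 5, 2] end={s11,s22} — reject; 5/5 single-dels accept.
6 words, ⪯-incomp.


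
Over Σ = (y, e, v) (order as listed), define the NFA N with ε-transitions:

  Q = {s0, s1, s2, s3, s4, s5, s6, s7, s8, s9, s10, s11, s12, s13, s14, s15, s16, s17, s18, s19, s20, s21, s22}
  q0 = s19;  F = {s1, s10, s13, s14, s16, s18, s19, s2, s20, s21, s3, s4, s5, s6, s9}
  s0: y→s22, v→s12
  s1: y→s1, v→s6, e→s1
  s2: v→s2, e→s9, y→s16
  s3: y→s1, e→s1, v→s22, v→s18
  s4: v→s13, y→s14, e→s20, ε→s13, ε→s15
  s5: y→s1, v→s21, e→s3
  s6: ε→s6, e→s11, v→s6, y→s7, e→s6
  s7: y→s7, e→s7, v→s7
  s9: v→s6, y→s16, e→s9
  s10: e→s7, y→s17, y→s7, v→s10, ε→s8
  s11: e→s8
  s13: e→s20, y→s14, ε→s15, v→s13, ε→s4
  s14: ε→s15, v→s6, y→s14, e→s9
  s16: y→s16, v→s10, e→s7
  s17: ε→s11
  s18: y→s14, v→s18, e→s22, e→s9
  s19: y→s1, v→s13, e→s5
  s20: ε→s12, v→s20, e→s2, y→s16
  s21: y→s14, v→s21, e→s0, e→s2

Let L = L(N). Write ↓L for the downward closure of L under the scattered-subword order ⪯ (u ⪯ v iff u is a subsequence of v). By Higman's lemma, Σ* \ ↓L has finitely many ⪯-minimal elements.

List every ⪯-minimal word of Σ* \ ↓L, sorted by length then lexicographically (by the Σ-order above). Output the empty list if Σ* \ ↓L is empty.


A = [yvy, veye, eeevy].

|Q|=23, |F|=15, |δ|=65 (9 ε).
min D↑ (15 st, q0=0, F={9}): 0:y→1,e→2,v→3 1:y→1,e→1,v→4 2:y→1,e→5,v→6 3:y→7,e→8,v→3 4:y→9,e→4,v→4 5:y→1,e→1,v→10 6:y→7,e→11,v→6 7:y→7,e→12,v→4 8:y→13,e→11,v→8 9:y→9,e→9,v→9 10:y→7,e→12,v→10 11:y→13,e→12,v→11 12:y→13,e→12,v→4 13:y→13,e→9,v→14 14:y→9,e→9,v→14.
'yvy': |S_i|=[23, 12, 6, 4] end={s11,s17,s7,s8} rej; 3/3 single-dels accept.
'veye': N↓-sim [23, 19, 13, 7, 2] end={s7,s8} — reject; 4/4 deletions ∈↓L.
'eeevy': run [23, 20, 17, 10, 6, 4] end={s11,s17,s7,s8} ∉↓L; 5/5 deletions ∈↓L.
3 words, ⪯-incomp.


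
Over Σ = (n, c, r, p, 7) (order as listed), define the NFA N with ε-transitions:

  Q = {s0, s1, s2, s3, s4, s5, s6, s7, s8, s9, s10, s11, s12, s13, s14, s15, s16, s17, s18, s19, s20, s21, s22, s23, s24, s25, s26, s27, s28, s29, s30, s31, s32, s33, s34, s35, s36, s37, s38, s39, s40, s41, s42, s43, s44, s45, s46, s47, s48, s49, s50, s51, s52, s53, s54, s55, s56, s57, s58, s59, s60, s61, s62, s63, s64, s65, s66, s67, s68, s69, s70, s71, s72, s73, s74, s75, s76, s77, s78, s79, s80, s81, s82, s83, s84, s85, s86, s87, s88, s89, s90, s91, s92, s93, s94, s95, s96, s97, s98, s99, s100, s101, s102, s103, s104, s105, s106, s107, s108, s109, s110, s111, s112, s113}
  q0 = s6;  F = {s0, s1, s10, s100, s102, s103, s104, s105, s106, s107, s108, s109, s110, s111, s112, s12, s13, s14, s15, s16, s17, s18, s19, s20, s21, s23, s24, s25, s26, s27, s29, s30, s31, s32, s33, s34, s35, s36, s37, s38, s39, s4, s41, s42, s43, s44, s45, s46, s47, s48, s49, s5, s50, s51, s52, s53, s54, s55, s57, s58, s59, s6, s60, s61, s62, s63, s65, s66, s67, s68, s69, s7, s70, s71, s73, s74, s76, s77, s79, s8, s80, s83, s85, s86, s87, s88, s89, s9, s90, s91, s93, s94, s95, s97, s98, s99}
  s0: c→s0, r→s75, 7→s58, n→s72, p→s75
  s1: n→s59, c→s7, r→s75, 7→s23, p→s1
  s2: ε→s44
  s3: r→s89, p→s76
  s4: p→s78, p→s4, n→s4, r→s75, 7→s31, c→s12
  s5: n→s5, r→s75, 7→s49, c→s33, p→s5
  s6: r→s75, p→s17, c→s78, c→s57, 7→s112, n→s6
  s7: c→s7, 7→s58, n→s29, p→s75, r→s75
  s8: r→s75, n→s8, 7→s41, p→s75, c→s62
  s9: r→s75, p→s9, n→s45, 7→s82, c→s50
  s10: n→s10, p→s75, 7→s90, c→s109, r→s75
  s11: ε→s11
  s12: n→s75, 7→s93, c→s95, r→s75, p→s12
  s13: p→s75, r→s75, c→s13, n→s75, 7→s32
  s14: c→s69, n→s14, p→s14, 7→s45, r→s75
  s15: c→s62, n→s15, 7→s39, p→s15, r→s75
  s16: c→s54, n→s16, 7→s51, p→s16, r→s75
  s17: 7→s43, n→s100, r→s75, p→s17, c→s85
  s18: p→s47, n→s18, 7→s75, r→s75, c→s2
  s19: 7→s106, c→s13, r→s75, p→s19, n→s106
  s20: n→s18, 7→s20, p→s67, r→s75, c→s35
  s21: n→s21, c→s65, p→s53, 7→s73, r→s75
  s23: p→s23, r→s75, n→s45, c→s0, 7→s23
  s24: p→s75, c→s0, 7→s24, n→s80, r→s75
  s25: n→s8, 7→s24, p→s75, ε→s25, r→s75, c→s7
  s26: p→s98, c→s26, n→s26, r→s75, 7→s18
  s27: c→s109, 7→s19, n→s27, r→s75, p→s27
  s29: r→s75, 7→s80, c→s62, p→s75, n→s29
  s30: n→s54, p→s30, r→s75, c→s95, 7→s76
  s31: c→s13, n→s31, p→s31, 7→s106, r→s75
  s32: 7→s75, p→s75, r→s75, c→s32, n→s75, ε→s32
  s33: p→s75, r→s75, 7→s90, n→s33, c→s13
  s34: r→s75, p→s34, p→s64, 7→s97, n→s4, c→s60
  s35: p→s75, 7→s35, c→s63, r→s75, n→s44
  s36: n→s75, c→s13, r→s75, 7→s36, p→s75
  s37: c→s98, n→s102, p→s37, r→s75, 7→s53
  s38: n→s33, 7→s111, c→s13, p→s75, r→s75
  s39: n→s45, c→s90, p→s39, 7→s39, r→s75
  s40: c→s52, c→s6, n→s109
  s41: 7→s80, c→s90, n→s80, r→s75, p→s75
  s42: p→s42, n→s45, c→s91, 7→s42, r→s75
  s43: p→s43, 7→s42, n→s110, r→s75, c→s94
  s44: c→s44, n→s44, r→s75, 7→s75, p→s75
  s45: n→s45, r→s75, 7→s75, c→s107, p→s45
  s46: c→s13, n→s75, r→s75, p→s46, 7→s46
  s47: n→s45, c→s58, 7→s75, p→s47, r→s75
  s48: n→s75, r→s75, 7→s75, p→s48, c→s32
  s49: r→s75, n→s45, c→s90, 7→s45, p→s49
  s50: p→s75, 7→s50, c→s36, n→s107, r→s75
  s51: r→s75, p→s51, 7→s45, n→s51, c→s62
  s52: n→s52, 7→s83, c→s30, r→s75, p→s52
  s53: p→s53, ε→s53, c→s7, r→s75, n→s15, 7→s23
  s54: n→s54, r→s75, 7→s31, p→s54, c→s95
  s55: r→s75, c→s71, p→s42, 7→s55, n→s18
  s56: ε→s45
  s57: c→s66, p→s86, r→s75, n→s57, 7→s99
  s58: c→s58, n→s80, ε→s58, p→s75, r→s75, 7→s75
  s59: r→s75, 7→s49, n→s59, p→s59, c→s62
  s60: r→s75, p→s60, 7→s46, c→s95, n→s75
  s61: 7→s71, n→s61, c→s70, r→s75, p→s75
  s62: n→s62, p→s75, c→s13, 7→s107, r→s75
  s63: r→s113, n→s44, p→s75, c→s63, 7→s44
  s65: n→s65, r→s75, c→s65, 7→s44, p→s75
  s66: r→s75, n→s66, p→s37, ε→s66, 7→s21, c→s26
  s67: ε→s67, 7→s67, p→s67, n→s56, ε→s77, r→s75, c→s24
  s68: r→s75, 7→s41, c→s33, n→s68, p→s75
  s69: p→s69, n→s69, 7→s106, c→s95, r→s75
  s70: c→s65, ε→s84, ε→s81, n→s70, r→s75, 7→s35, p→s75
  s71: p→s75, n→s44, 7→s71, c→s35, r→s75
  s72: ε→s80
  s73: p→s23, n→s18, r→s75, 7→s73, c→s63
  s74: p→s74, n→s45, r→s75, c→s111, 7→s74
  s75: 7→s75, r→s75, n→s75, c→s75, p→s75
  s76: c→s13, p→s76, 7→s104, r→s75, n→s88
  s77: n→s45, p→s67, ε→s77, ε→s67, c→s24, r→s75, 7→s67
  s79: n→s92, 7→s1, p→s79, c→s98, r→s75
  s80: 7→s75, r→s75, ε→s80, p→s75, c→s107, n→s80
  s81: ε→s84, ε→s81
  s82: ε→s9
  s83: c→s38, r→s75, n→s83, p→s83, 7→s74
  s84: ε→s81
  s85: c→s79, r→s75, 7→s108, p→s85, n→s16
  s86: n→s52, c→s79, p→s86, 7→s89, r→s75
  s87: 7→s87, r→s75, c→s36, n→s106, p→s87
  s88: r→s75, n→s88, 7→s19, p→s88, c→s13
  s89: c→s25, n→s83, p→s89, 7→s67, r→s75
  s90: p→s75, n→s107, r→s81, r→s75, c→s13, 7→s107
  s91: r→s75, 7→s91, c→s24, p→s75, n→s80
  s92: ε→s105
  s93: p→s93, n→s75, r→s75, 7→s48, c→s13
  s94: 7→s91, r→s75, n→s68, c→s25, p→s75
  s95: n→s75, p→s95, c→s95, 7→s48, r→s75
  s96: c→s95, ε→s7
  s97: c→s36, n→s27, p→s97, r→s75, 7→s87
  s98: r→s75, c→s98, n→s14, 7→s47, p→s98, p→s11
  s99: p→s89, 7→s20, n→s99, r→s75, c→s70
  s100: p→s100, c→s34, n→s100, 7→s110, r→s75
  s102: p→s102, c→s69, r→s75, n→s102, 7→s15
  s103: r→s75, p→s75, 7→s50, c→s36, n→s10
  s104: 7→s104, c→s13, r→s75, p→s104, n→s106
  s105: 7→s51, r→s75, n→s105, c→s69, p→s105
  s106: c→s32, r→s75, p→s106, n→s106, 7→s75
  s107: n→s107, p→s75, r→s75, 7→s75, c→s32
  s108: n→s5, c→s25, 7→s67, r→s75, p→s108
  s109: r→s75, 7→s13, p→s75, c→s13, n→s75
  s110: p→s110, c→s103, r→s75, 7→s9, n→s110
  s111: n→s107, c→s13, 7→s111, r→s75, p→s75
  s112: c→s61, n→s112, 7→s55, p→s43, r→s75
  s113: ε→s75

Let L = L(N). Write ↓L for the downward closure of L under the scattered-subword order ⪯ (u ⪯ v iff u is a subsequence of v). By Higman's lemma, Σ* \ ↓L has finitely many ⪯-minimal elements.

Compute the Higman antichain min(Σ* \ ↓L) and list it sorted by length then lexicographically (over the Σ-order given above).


|Q|=114, |F|=96, |δ|=519 (23 ε).
min D↑ (96 st, q0=0, F={2}): 0:n→0,c→1,r→2,p→3,7→4 1:n→1,c→5,r→2,p→6,7→7 2:n→2,c→2,r→2,p→2,7→2 3:n→8,c→9,r→2,p→3,7→10 4:n→4,c→11,r→2,p→10,7→12 5:n→5,c→13,r→2,p→14,7→15 6:n→16,c→17,r→2,p→6,7→18 7:n→7,c→19,r→2,p→18,7→20 8:n→8,c→21,r→2,p→8,7→22 9:n→23,c→17,r→2,p→9,7→24 10:n→22,c→25,r→2,p→10,7→26 11:n→11,c→19,r→2,p→2,7→27 12:n→28,c→27,r→2,p→26,7→12 13:n→13,c→13,r→2,p→29,7→28 14:n→30,c→29,r→2,p→14,7→31 15:n→15,c→32,r→2,p→31,7→33 16:n→16,c→34,r→2,p→16,7→35 17:n→36,c→29,r→2,p→17,7→37 18:n→35,c→38,r→2,p→18,7→39 19:n→19,c→32,r→2,p→2,7→40 20:n→28,c→40,r→2,p→39,7→20 21:n→41,c→42,r→2,p→21,7→43 22:n→22,c→44,r→2,p→22,7→45 23:n→23,c→46,r→2,p→23,7→47 24:n→48,c→38,r→2,p→24,7→39 25:n→49,c→38,r→2,p→2,7→50 26:n→51,c→50,r→2,p→26,7→26 27:n→52,c→40,r→2,p→2,7→27 28:n→28,c→52,r→2,p→53,7→2 29:n→54,c→29,r→2,p→29,7→53 30:n→30,c→55,r→2,p→30,7→56 31:n→56,c→57,r→2,p→31,7→58 32:n→32,c→32,r→2,p→2,7→52 33:n→28,c→59,r→2,p→58,7→33 34:n→46,c→60,r→2,p→34,7→61 35:n→35,c→62,r→2,p→35,7→63 36:n→36,c→55,r→2,p→36,7→47 37:n→64,c→57,r→2,p→37,7→58 38:n→65,c→57,r→2,p→2,7→66 39:n→51,c→66,r→2,p→39,7→39 40:n→52,c→59,r→2,p→2,7→40 41:n→41,c→67,r→2,p→41,7→68 42:n→2,c→60,r→2,p→42,7→69 43:n→70,c→71,r→2,p→43,7→72 44:n→73,c→71,r→2,p→2,7→74 45:n→51,c→74,r→2,p→45,7→45 46:n→46,c→60,r→2,p→46,7→68 47:n→47,c→75,r→2,p→47,7→51 48:n→48,c→76,r→2,p→48,7→77 49:n→49,c→76,r→2,p→2,7→78 50:n→79,c→66,r→2,p→2,7→50 51:n→51,c→80,r→2,p→51,7→2 52:n→52,c→52,r→2,p→2,7→2 53:n→51,c→81,r→2,p→53,7→2 54:n→54,c→55,r→2,p→54,7→51 55:n→55,c→60,r→2,p→55,7→82 56:n→56,c→75,r→2,p→56,7→83 57:n→84,c→57,r→2,p→2,7→81 58:n→51,c→85,r→2,p→58,7→58 59:n→52,c→59,r→2,p→2,7→52 60:n→2,c→60,r→2,p→60,7→86 61:n→87,c→88,r→2,p→61,7→89 62:n→76,c→88,r→2,p→2,7→90 63:n→51,c→90,r→2,p→63,7→63 64:n→64,c→75,r→2,p→64,7→77 65:n→65,c→75,r→2,p→2,7→78 66:n→79,c→85,r→2,p→2,7→66 67:n→2,c→60,r→2,p→67,7→91 68:n→68,c→88,r→2,p→68,7→82 69:n→2,c→88,r→2,p→69,7→69 70:n→70,c→92,r→2,p→70,7→93 71:n→2,c→88,r→2,p→2,7→71 72:n→82,c→71,r→2,p→72,7→72 73:n→73,c→92,r→2,p→2,7→94 74:n→80,c→71,r→2,p→2,7→74 75:n→75,c→88,r→2,p→2,7→80 76:n→76,c→88,r→2,p→2,7→94 77:n→51,c→94,r→2,p→77,7→51 78:n→79,c→94,r→2,p→2,7→79 79:n→79,c→80,r→2,p→2,7→2 80:n→80,c→95,r→2,p→2,7→2 81:n→79,c→81,r→2,p→2,7→2 82:n→82,c→95,r→2,p→82,7→2 83:n→51,c→94,r→2,p→83,7→83 84:n→84,c→75,r→2,p→2,7→79 85:n→79,c→85,r→2,p→2,7→81 86:n→2,c→95,r→2,p→86,7→2 87:n→87,c→88,r→2,p→87,7→93 88:n→2,c→88,r→2,p→2,7→95 89:n→82,c→88,r→2,p→89,7→89 90:n→80,c→88,r→2,p→2,7→90 91:n→2,c→88,r→2,p→91,7→86 92:n→2,c→88,r→2,p→2,7→88 93:n→82,c→88,r→2,p→93,7→82 94:n→80,c→88,r→2,p→2,7→80 95:n→2,c→95,r→2,p→2,7→2.
'r': N↓-sim [108, 4] end={s113,s75,s81,s84} — reject; 1/1 single-dels accept.
'7cp': run [108, 80, 38, 1] end={s75} ∉↓L; 3/3 deletions ∈↓L.
'77n7': N↓-sim [108, 80, 45, 13, 1] end={s75} — reject; 4/4 del acc.
'ccc77': run [108, 98, 68, 30, 12, 1] end={s75} ∉↓L; 5/5 deletions ∈↓L.
'pnccn': run [108, 88, 64, 38, 11, 1] end={s75} — reject; 5/5 del acc.
'pcn777': |S_i|=[108, 88, 71, 40, 18, 7, 1] end={s75} rej; 6/6 deletions ∈↓L.
6 obstructions.

Antichain: [r, 7cp, 77n7, ccc77, pnccn, pcn777].
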